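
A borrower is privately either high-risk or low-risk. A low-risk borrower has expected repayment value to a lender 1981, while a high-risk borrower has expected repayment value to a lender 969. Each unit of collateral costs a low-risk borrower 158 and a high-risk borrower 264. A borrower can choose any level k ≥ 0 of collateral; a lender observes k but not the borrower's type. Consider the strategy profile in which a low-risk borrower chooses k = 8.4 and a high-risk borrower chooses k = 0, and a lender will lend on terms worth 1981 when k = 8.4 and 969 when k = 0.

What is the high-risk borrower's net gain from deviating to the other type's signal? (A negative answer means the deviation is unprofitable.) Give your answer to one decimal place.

-1205.6

Playing k = 0 the high-risk borrower receives 969.
Deviating to k = 8.4 brings payment 1981 at cost 264 × 8.4 = 2217.6, netting -236.6.
Gain from deviating: -236.6 − 969 = -1205.6.
The gain is negative, so the high-risk type's incentive-compatibility constraint is satisfied.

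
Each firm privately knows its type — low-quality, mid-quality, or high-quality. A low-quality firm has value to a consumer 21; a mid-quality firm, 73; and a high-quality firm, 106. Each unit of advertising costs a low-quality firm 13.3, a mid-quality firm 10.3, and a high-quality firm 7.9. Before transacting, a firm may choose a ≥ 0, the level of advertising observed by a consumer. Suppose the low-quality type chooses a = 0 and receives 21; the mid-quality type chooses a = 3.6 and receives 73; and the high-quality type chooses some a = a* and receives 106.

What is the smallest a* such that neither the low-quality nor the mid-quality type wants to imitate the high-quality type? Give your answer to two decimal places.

Low-quality type (on-path payoff 21) won't mimic when 21 ≥ 106 − 13.3·a*, i.e. a* ≥ 6.39.
Mid-quality type (on-path payoff 73 − 10.3×3.6 = 35.92) won't mimic when 35.92 ≥ 106 − 10.3·a*, i.e. a* ≥ 6.80.
Both must hold, so a* = max(6.39, 6.80) = 6.80. The mid-quality type's constraint binds.

6.80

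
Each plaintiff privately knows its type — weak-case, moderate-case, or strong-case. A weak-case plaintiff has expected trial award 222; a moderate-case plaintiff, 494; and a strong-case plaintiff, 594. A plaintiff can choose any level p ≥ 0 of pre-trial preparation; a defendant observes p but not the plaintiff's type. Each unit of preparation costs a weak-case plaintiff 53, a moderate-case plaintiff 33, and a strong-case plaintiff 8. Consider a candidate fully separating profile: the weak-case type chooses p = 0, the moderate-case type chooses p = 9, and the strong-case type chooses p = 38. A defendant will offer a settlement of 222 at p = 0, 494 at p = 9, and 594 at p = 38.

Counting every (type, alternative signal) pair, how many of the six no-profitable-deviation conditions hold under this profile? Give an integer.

4

Moderate-case (own payoff 494 − 33×9 = 197): to p=0 gives 222 → profitable ✗; to p=38 gives 594 − 33×38 = -660 → no gain ✓.
Weak-case (own payoff 222): to p=9 gives 494 − 53×9 = 17 → no gain ✓; to p=38 gives 594 − 53×38 = -1420 → no gain ✓.
Strong-case (own payoff 594 − 8×38 = 290): to p=0 gives 222 → no gain ✓; to p=9 gives 494 − 8×9 = 422 → profitable ✗.
4 of the 6 constraints hold; not an equilibrium.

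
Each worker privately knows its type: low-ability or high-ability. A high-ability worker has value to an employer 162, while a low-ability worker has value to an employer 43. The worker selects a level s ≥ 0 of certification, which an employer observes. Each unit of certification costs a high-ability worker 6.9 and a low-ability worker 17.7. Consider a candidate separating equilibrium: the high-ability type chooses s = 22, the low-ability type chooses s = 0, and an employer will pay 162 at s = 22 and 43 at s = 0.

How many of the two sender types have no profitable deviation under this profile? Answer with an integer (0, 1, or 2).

High-ability type: signal → 162 − 6.9 × 22 = 10.2; deviate to 0 → 43. IC fails (10.2 < 43).
Low-ability type: stay at 0 → 43; mimic → 162 − 17.7 × 22 = -227.4. IC holds (43 ≥ -227.4).
1 of 2 constraints hold, so this profile is not an equilibrium.

1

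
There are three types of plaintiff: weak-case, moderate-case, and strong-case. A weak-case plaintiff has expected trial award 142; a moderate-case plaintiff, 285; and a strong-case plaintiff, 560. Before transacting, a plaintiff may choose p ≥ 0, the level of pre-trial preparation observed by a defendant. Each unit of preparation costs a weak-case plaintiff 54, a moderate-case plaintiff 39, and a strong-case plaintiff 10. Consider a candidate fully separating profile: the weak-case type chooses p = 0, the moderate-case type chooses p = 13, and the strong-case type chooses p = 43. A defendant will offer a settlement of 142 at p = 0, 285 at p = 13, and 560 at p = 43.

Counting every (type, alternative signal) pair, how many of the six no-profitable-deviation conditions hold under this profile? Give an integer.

Strong-case (own payoff 560 − 10×43 = 130): to p=0 gives 142 → profitable ✗; to p=13 gives 285 − 10×13 = 155 → profitable ✗.
Weak-case (own payoff 142): to p=13 gives 285 − 54×13 = -417 → no gain ✓; to p=43 gives 560 − 54×43 = -1762 → no gain ✓.
Moderate-case (own payoff 285 − 39×13 = -222): to p=0 gives 142 → profitable ✗; to p=43 gives 560 − 39×43 = -1117 → no gain ✓.
3 of the 6 constraints hold; not an equilibrium.

3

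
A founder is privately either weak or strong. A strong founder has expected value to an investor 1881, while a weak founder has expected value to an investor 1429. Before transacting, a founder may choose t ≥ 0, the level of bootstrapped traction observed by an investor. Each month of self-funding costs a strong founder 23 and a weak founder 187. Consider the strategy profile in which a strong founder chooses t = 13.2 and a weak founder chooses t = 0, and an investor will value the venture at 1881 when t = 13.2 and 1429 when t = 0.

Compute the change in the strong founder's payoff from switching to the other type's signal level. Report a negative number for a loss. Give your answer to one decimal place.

-148.4

Playing t = 13.2 the strong founder receives 1881 − 23 × 13.2 = 1577.4.
Deviating to t = 0 yields 1429 instead.
Gain from deviating: 1429 − 1577.4 = -148.4.
The gain is negative, so the strong type's incentive-compatibility constraint is satisfied.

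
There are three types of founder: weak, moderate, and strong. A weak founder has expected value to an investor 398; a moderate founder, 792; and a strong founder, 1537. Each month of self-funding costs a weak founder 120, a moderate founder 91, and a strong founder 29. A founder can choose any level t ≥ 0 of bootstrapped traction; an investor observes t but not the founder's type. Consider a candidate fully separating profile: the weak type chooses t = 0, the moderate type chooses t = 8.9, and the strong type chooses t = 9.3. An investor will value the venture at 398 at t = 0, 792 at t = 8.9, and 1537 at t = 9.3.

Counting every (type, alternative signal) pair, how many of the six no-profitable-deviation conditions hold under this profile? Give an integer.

Weak (own payoff 398): to t=8.9 gives 792 − 120×8.9 = -276 → no gain ✓; to t=9.3 gives 1537 − 120×9.3 = 421 → profitable ✗.
Moderate (own payoff 792 − 91×8.9 = -17.9): to t=0 gives 398 → profitable ✗; to t=9.3 gives 1537 − 91×9.3 = 690.7 → profitable ✗.
Strong (own payoff 1537 − 29×9.3 = 1267.3): to t=0 gives 398 → no gain ✓; to t=8.9 gives 792 − 29×8.9 = 533.9 → no gain ✓.
3 of the 6 constraints hold; not an equilibrium.

3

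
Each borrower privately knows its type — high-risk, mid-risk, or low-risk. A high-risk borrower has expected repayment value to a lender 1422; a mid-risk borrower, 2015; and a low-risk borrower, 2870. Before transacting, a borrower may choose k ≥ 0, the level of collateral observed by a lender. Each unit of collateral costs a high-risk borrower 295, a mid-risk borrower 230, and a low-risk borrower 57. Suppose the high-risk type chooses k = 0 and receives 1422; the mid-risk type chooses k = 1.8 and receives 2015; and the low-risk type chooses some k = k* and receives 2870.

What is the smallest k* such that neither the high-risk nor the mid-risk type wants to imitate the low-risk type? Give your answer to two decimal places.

Mid-risk type (on-path payoff 2015 − 230×1.8 = 1601) won't mimic when 1601 ≥ 2870 − 230·k*, i.e. k* ≥ 5.52.
High-risk type (on-path payoff 1422) won't mimic when 1422 ≥ 2870 − 295·k*, i.e. k* ≥ 4.91.
Both must hold, so k* = max(4.91, 5.52) = 5.52. The mid-risk type's constraint binds.

5.52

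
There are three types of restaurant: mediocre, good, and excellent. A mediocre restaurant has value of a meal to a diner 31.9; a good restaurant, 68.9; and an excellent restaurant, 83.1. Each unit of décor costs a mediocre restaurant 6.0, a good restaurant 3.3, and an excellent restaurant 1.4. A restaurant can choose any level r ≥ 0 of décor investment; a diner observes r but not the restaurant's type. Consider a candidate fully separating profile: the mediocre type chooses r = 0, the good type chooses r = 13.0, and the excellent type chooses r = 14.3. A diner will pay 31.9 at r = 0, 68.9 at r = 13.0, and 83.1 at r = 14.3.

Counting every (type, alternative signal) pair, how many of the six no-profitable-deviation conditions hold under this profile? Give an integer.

Mediocre (own payoff 31.9): to r=13.0 gives 68.9 − 6.0×13.0 = -9.1 → no gain ✓; to r=14.3 gives 83.1 − 6.0×14.3 = -2.7 → no gain ✓.
Excellent (own payoff 83.1 − 1.4×14.3 = 63.08): to r=0 gives 31.9 → no gain ✓; to r=13.0 gives 68.9 − 1.4×13.0 = 50.7 → no gain ✓.
Good (own payoff 68.9 − 3.3×13.0 = 26): to r=0 gives 31.9 → profitable ✗; to r=14.3 gives 83.1 − 3.3×14.3 = 35.91 → profitable ✗.
4 of the 6 constraints hold; not an equilibrium.

4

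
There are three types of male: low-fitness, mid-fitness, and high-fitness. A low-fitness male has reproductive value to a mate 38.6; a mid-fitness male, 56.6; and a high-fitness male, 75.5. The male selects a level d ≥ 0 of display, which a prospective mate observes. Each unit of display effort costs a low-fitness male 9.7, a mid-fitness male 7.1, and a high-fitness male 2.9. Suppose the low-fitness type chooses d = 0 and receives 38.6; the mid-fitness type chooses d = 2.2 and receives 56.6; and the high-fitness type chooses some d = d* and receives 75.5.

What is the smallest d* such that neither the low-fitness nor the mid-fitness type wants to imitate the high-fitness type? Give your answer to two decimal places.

4.86

Low-fitness type (on-path payoff 38.6) won't mimic when 38.6 ≥ 75.5 − 9.7·d*, i.e. d* ≥ 3.80.
Mid-fitness type (on-path payoff 56.6 − 7.1×2.2 = 40.98) won't mimic when 40.98 ≥ 75.5 − 7.1·d*, i.e. d* ≥ 4.86.
Both must hold, so d* = max(3.80, 4.86) = 4.86. The mid-fitness type's constraint binds.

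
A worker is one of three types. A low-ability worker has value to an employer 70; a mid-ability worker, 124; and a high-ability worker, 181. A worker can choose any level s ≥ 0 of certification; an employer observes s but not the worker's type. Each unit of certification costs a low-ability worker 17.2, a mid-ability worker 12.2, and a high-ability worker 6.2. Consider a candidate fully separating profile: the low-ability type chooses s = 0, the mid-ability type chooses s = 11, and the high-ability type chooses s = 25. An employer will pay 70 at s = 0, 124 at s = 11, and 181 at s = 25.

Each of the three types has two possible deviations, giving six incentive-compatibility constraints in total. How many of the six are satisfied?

Low-ability (own payoff 70): to s=11 gives 124 − 17.2×11 = -65.2 → no gain ✓; to s=25 gives 181 − 17.2×25 = -249 → no gain ✓.
High-ability (own payoff 181 − 6.2×25 = 26): to s=0 gives 70 → profitable ✗; to s=11 gives 124 − 6.2×11 = 55.8 → profitable ✗.
Mid-ability (own payoff 124 − 12.2×11 = -10.2): to s=0 gives 70 → profitable ✗; to s=25 gives 181 − 12.2×25 = -124 → no gain ✓.
3 of the 6 constraints hold; not an equilibrium.

3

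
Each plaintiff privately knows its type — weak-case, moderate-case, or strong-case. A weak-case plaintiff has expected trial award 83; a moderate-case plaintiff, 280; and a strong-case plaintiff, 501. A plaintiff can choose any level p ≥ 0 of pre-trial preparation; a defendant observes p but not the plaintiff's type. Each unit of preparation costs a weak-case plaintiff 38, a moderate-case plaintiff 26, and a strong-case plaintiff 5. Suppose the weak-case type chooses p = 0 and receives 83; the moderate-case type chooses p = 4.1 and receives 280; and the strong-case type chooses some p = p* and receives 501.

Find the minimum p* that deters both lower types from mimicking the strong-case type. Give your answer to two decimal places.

Moderate-case type (on-path payoff 280 − 26×4.1 = 173.4) won't mimic when 173.4 ≥ 501 − 26·p*, i.e. p* ≥ 12.60.
Weak-case type (on-path payoff 83) won't mimic when 83 ≥ 501 − 38·p*, i.e. p* ≥ 11.00.
Both must hold, so p* = max(11.00, 12.60) = 12.60. The moderate-case type's constraint binds.

12.60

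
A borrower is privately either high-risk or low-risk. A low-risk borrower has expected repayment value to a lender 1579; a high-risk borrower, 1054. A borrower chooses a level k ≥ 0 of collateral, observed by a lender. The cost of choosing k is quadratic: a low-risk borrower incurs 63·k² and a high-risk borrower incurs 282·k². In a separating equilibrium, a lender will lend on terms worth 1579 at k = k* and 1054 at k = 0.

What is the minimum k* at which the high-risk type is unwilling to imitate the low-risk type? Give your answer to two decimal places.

The high-risk type at k = 0 receives 1054; imitating at k* yields 1579 − 282·k*².
Indifference: 1054 = 1579 − 282·k*², so k*² = (1579 − 1054) / 282 ≈ 1.8617.
k* = √1.8617 ≈ 1.36.

1.36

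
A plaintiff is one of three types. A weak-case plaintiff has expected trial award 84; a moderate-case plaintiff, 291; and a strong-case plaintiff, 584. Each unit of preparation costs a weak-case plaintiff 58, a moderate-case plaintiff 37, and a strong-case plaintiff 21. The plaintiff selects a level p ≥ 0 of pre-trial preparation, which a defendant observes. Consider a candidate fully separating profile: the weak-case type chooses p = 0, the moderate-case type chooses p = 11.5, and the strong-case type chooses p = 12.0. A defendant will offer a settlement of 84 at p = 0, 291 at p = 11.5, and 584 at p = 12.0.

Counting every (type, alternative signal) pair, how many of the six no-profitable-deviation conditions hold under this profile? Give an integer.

4

Weak-case (own payoff 84): to p=11.5 gives 291 − 58×11.5 = -376 → no gain ✓; to p=12.0 gives 584 − 58×12.0 = -112 → no gain ✓.
Strong-case (own payoff 584 − 21×12.0 = 332): to p=0 gives 84 → no gain ✓; to p=11.5 gives 291 − 21×11.5 = 49.5 → no gain ✓.
Moderate-case (own payoff 291 − 37×11.5 = -134.5): to p=0 gives 84 → profitable ✗; to p=12.0 gives 584 − 37×12.0 = 140 → profitable ✗.
4 of the 6 constraints hold; not an equilibrium.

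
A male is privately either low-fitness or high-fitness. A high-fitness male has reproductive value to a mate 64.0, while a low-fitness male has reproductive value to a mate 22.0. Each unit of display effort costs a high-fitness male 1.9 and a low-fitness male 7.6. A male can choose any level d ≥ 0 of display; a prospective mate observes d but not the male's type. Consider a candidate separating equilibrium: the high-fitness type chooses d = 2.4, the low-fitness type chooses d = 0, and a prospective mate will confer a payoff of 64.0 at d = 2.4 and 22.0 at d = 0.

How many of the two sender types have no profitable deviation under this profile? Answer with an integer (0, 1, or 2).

1

Low-fitness type: stay at 0 → 22.0; mimic → 64.0 − 7.6 × 2.4 = 45.76. IC fails (22.0 < 45.76).
High-fitness type: signal → 64.0 − 1.9 × 2.4 = 59.44; deviate to 0 → 22.0. IC holds (59.44 ≥ 22.0).
1 of 2 constraints hold, so this profile is not an equilibrium.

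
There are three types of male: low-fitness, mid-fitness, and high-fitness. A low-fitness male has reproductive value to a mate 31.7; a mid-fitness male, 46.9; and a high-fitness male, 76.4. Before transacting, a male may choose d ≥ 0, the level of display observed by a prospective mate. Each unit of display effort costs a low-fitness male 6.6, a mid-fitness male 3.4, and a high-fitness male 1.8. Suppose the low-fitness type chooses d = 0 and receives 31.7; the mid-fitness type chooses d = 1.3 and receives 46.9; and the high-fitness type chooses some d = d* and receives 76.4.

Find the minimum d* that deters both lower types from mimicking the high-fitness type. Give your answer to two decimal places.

9.98

Mid-fitness type (on-path payoff 46.9 − 3.4×1.3 = 42.48) won't mimic when 42.48 ≥ 76.4 − 3.4·d*, i.e. d* ≥ 9.98.
Low-fitness type (on-path payoff 31.7) won't mimic when 31.7 ≥ 76.4 − 6.6·d*, i.e. d* ≥ 6.77.
Both must hold, so d* = max(6.77, 9.98) = 9.98. The mid-fitness type's constraint binds.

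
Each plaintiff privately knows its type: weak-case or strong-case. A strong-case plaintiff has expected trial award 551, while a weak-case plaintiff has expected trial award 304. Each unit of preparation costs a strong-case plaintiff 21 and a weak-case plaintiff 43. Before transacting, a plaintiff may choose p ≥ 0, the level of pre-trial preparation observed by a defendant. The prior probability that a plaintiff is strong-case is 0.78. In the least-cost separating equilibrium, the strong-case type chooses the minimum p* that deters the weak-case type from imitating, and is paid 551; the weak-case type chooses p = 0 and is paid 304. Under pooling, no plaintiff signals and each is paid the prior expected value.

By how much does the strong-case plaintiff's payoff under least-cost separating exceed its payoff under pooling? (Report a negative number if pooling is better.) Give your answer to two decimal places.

Least-cost separating signal: p* solves 304 = 551 − 43·p*, so p* = (551 − 304)/43 ≈ 5.7442.
Strong-case type's separating payoff: 551 − 21 × p* = 551 − 21 × (551 − 304)/43 = 551 − 5187/43 ≈ 430.3721.
Pooling payoff: 0.78 × 551 + 0.22 × 304 = 496.66.
Difference: 430.3721 − 496.66 = -66.2879, i.e. -66.29 to two decimal places.
The strong-case type would prefer the pooling outcome.

-66.29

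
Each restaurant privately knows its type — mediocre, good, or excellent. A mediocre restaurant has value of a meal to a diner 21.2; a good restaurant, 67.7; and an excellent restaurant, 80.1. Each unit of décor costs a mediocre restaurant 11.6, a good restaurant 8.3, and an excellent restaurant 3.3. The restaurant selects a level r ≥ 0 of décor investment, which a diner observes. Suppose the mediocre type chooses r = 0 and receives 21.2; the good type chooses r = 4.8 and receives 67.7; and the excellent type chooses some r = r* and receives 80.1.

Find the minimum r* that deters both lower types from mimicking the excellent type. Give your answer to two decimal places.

6.29

Mediocre type (on-path payoff 21.2) won't mimic when 21.2 ≥ 80.1 − 11.6·r*, i.e. r* ≥ 5.08.
Good type (on-path payoff 67.7 − 8.3×4.8 = 27.86) won't mimic when 27.86 ≥ 80.1 − 8.3·r*, i.e. r* ≥ 6.29.
Both must hold, so r* = max(5.08, 6.29) = 6.29. The good type's constraint binds.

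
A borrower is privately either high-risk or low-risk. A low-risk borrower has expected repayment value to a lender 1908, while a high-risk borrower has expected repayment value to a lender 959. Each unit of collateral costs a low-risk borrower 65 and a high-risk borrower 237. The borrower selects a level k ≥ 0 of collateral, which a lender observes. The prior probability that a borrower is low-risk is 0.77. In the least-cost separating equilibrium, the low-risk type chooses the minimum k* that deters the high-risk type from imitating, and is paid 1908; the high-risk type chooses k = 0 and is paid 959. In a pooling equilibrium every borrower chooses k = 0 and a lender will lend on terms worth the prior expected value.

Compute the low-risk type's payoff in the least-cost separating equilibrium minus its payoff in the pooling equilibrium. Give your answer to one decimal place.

-42.0

Least-cost separating signal: k* solves 959 = 1908 − 237·k*, so k* = (1908 − 959)/237 ≈ 4.0042.
Low-risk type's separating payoff: 1908 − 65 × k* = 1908 − 65 × (1908 − 959)/237 = 1908 − 61685/237 ≈ 1647.726.
Pooling payoff: 0.77 × 1908 + 0.23 × 959 = 1689.73.
Difference: 1647.726 − 1689.73 = -42.004, i.e. -42.0 to one decimal place.
The low-risk type would prefer the pooling outcome.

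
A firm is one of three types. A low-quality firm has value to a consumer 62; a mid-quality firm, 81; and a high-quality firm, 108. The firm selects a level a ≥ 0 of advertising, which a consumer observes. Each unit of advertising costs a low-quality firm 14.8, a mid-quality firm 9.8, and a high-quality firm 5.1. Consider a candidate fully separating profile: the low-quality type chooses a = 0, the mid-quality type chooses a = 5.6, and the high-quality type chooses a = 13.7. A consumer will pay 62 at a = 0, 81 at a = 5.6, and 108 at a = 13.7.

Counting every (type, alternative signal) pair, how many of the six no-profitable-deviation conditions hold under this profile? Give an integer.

3

High-quality (own payoff 108 − 5.1×13.7 = 38.13): to a=0 gives 62 → profitable ✗; to a=5.6 gives 81 − 5.1×5.6 = 52.44 → profitable ✗.
Low-quality (own payoff 62): to a=5.6 gives 81 − 14.8×5.6 = -1.88 → no gain ✓; to a=13.7 gives 108 − 14.8×13.7 = -94.76 → no gain ✓.
Mid-quality (own payoff 81 − 9.8×5.6 = 26.12): to a=0 gives 62 → profitable ✗; to a=13.7 gives 108 − 9.8×13.7 = -26.26 → no gain ✓.
3 of the 6 constraints hold; not an equilibrium.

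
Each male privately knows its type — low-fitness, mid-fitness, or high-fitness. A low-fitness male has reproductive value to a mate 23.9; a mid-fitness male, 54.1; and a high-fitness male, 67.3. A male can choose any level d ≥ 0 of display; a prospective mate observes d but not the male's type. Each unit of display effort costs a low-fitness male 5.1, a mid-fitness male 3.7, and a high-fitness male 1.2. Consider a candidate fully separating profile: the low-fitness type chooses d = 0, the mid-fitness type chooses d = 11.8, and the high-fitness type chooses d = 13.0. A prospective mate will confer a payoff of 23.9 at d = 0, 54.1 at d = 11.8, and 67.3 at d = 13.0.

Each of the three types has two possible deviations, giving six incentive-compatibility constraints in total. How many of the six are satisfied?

High-fitness (own payoff 67.3 − 1.2×13.0 = 51.7): to d=0 gives 23.9 → no gain ✓; to d=11.8 gives 54.1 − 1.2×11.8 = 39.94 → no gain ✓.
Low-fitness (own payoff 23.9): to d=11.8 gives 54.1 − 5.1×11.8 = -6.08 → no gain ✓; to d=13.0 gives 67.3 − 5.1×13.0 = 1 → no gain ✓.
Mid-fitness (own payoff 54.1 − 3.7×11.8 = 10.44): to d=0 gives 23.9 → profitable ✗; to d=13.0 gives 67.3 − 3.7×13.0 = 19.2 → profitable ✗.
4 of the 6 constraints hold; not an equilibrium.

4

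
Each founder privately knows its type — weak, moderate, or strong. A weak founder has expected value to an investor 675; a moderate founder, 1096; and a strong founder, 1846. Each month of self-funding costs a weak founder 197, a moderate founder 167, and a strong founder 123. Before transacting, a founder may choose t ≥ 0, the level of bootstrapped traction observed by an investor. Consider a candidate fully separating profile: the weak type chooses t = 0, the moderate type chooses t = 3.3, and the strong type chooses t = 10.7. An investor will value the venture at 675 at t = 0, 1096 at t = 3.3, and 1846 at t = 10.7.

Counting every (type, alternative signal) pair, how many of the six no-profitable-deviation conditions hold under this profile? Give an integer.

Moderate (own payoff 1096 − 167×3.3 = 544.9): to t=0 gives 675 → profitable ✗; to t=10.7 gives 1846 − 167×10.7 = 59.1 → no gain ✓.
Strong (own payoff 1846 − 123×10.7 = 529.9): to t=0 gives 675 → profitable ✗; to t=3.3 gives 1096 − 123×3.3 = 690.1 → profitable ✗.
Weak (own payoff 675): to t=3.3 gives 1096 − 197×3.3 = 445.9 → no gain ✓; to t=10.7 gives 1846 − 197×10.7 = -261.9 → no gain ✓.
3 of the 6 constraints hold; not an equilibrium.

3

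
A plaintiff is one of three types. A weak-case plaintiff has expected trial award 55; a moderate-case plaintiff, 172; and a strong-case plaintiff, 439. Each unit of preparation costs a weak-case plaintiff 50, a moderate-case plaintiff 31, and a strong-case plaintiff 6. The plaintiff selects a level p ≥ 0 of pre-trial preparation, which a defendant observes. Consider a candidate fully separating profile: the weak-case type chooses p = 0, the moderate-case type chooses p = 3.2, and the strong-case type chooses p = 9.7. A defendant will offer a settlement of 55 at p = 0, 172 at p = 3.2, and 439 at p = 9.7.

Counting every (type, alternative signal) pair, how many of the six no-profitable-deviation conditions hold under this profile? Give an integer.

Weak-case (own payoff 55): to p=3.2 gives 172 − 50×3.2 = 12 → no gain ✓; to p=9.7 gives 439 − 50×9.7 = -46 → no gain ✓.
Moderate-case (own payoff 172 − 31×3.2 = 72.8): to p=0 gives 55 → no gain ✓; to p=9.7 gives 439 − 31×9.7 = 138.3 → profitable ✗.
Strong-case (own payoff 439 − 6×9.7 = 380.8): to p=0 gives 55 → no gain ✓; to p=3.2 gives 172 − 6×3.2 = 152.8 → no gain ✓.
5 of the 6 constraints hold; not an equilibrium.

5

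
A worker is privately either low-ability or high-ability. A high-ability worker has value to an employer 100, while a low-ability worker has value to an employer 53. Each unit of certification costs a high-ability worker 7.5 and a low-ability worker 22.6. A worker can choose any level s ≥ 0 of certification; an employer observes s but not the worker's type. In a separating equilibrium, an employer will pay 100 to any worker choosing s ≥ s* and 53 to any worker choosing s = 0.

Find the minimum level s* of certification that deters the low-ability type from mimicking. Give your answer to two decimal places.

2.08

A low-ability worker choosing s = 0 receives 53.
Imitating at s* instead would pay 100 at cost 22.6·s*, netting 100 − 22.6·s*.
Indifference: 53 = 100 − 22.6·s*, so s* = (100 − 53) / 22.6 ≈ 2.08.
At s* the low-ability type's incentive constraint just binds; the high-ability type strictly prefers s* since its per-unit cost is lower.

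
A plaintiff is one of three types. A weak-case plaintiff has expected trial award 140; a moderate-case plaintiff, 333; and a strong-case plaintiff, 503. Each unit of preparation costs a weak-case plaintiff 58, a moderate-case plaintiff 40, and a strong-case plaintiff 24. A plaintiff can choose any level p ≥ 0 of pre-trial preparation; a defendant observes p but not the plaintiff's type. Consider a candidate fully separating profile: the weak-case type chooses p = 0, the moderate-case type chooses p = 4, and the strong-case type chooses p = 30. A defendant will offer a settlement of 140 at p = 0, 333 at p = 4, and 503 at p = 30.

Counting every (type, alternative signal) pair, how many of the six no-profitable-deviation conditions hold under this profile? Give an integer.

Strong-case (own payoff 503 − 24×30 = -217): to p=0 gives 140 → profitable ✗; to p=4 gives 333 − 24×4 = 237 → profitable ✗.
Moderate-case (own payoff 333 − 40×4 = 173): to p=0 gives 140 → no gain ✓; to p=30 gives 503 − 40×30 = -697 → no gain ✓.
Weak-case (own payoff 140): to p=4 gives 333 − 58×4 = 101 → no gain ✓; to p=30 gives 503 − 58×30 = -1237 → no gain ✓.
4 of the 6 constraints hold; not an equilibrium.

4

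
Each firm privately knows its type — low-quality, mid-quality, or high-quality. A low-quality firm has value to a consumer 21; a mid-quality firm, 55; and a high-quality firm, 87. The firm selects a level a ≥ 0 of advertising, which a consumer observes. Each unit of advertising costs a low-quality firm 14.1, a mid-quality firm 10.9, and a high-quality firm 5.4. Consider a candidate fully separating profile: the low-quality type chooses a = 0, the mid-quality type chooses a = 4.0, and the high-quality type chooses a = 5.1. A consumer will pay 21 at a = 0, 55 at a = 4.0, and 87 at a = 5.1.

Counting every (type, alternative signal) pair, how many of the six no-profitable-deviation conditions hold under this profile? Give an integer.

Low-quality (own payoff 21): to a=4.0 gives 55 − 14.1×4.0 = -1.4 → no gain ✓; to a=5.1 gives 87 − 14.1×5.1 = 15.09 → no gain ✓.
Mid-quality (own payoff 55 − 10.9×4.0 = 11.4): to a=0 gives 21 → profitable ✗; to a=5.1 gives 87 − 10.9×5.1 = 31.41 → profitable ✗.
High-quality (own payoff 87 − 5.4×5.1 = 59.46): to a=0 gives 21 → no gain ✓; to a=4.0 gives 55 − 5.4×4.0 = 33.4 → no gain ✓.
4 of the 6 constraints hold; not an equilibrium.

4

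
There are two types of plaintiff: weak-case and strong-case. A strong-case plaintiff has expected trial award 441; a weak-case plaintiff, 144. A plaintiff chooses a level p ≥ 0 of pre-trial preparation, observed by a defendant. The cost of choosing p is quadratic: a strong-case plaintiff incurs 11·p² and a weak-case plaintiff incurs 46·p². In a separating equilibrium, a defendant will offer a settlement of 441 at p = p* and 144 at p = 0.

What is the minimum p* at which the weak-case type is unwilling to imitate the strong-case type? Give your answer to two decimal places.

The weak-case type at p = 0 receives 144; imitating at p* yields 441 − 46·p*².
Indifference: 144 = 441 − 46·p*², so p*² = (441 − 144) / 46 ≈ 6.4565.
p* = √6.4565 ≈ 2.54.

2.54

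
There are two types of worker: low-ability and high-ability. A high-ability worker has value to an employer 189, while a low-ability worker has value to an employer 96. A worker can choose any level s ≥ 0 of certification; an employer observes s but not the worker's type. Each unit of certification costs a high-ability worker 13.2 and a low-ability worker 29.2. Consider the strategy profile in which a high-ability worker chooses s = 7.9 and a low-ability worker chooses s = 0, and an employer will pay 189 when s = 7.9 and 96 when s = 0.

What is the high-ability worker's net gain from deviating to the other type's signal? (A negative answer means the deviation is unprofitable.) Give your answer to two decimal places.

Playing s = 7.9 the high-ability worker receives 189 − 13.2 × 7.9 = 84.72.
Deviating to s = 0 yields 96 instead.
Gain from deviating: 96 − 84.72 = 11.28.
The gain is positive, so the high-ability type's incentive-compatibility constraint is violated — this profile is not a separating equilibrium.

11.28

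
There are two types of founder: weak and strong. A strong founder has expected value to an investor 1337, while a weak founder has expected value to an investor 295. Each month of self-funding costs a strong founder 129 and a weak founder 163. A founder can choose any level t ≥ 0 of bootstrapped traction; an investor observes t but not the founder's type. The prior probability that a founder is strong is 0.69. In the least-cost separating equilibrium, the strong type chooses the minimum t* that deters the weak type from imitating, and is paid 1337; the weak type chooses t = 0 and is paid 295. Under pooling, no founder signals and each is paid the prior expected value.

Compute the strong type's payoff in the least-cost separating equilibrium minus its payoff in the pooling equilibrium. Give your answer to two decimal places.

Least-cost separating signal: t* solves 295 = 1337 − 163·t*, so t* = (1337 − 295)/163 ≈ 6.3926.
Strong type's separating payoff: 1337 − 129 × t* = 1337 − 129 × (1337 − 295)/163 = 1337 − 134418/163 ≈ 512.3497.
Pooling payoff: 0.69 × 1337 + 0.31 × 295 = 1013.98.
Difference: 512.3497 − 1013.98 = -501.6303, i.e. -501.63 to two decimal places.
The strong type would prefer the pooling outcome.

-501.63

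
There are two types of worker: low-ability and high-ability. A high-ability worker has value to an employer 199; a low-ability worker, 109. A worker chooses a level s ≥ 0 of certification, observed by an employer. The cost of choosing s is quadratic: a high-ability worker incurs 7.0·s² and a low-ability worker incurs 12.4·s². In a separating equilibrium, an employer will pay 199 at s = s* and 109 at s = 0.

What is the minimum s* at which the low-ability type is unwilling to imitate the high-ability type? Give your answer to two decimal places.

2.69

The low-ability type at s = 0 receives 109; imitating at s* yields 199 − 12.4·s*².
Indifference: 109 = 199 − 12.4·s*², so s*² = (199 − 109) / 12.4 ≈ 7.2581.
s* = √7.2581 ≈ 2.69.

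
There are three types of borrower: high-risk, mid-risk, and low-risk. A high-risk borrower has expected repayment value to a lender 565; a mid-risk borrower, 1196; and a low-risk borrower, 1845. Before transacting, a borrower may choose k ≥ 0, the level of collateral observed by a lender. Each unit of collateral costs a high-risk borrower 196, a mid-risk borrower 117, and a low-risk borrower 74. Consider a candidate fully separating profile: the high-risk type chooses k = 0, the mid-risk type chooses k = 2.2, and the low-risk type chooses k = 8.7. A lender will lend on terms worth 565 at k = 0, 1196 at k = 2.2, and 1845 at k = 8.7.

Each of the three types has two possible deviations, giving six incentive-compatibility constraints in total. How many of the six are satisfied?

Low-risk (own payoff 1845 − 74×8.7 = 1201.2): to k=0 gives 565 → no gain ✓; to k=2.2 gives 1196 − 74×2.2 = 1033.2 → no gain ✓.
High-risk (own payoff 565): to k=2.2 gives 1196 − 196×2.2 = 764.8 → profitable ✗; to k=8.7 gives 1845 − 196×8.7 = 139.8 → no gain ✓.
Mid-risk (own payoff 1196 − 117×2.2 = 938.6): to k=0 gives 565 → no gain ✓; to k=8.7 gives 1845 − 117×8.7 = 827.1 → no gain ✓.
5 of the 6 constraints hold; not an equilibrium.

5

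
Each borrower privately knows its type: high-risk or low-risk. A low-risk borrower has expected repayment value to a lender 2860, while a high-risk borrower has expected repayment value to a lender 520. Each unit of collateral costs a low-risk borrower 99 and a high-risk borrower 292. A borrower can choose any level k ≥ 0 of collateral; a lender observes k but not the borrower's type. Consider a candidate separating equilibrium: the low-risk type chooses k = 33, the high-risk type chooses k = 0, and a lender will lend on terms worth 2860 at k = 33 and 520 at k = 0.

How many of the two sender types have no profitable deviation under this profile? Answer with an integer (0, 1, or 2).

High-risk type: stay at 0 → 520; mimic → 2860 − 292 × 33 = -6776. IC holds (520 ≥ -6776).
Low-risk type: signal → 2860 − 99 × 33 = -407; deviate to 0 → 520. IC fails (-407 < 520).
1 of 2 constraints hold, so this profile is not an equilibrium.

1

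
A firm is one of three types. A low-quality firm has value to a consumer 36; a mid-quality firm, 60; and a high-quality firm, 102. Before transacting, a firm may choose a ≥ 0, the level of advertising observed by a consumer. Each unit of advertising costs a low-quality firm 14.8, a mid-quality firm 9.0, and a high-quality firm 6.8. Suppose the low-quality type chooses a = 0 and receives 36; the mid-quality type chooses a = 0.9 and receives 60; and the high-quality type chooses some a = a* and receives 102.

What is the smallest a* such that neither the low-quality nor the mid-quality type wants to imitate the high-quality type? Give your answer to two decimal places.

Mid-quality type (on-path payoff 60 − 9.0×0.9 = 51.9) won't mimic when 51.9 ≥ 102 − 9.0·a*, i.e. a* ≥ 5.57.
Low-quality type (on-path payoff 36) won't mimic when 36 ≥ 102 − 14.8·a*, i.e. a* ≥ 4.46.
Both must hold, so a* = max(4.46, 5.57) = 5.57. The mid-quality type's constraint binds.

5.57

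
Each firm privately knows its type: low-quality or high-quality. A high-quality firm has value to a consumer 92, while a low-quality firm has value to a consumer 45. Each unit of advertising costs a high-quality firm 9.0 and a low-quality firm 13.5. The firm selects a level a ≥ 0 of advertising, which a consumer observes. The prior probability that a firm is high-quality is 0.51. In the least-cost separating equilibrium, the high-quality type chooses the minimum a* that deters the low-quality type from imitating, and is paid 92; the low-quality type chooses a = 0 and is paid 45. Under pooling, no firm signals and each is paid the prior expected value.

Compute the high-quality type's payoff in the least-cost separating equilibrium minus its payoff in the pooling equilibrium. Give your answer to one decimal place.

Least-cost separating signal: a* solves 45 = 92 − 13.5·a*, so a* = (92 − 45)/13.5 ≈ 3.4815.
High-quality type's separating payoff: 92 − 9.0 × a* = 92 − 9.0 × (92 − 45)/13.5 = 92 − 423/13.5 ≈ 60.667.
Pooling payoff: 0.51 × 92 + 0.49 × 45 = 68.97.
Difference: 60.667 − 68.97 = -8.303, i.e. -8.3 to one decimal place.
The high-quality type would prefer the pooling outcome.

-8.3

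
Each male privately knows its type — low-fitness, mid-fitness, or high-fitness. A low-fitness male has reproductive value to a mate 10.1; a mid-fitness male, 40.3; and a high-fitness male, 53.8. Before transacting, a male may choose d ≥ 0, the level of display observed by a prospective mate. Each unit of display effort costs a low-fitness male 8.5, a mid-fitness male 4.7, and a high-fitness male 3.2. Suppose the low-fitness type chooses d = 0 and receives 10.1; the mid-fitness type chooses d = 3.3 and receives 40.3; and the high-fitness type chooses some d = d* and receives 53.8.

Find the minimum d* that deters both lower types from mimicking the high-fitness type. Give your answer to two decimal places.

6.17

Low-fitness type (on-path payoff 10.1) won't mimic when 10.1 ≥ 53.8 − 8.5·d*, i.e. d* ≥ 5.14.
Mid-fitness type (on-path payoff 40.3 − 4.7×3.3 = 24.79) won't mimic when 24.79 ≥ 53.8 − 4.7·d*, i.e. d* ≥ 6.17.
Both must hold, so d* = max(5.14, 6.17) = 6.17. The mid-fitness type's constraint binds.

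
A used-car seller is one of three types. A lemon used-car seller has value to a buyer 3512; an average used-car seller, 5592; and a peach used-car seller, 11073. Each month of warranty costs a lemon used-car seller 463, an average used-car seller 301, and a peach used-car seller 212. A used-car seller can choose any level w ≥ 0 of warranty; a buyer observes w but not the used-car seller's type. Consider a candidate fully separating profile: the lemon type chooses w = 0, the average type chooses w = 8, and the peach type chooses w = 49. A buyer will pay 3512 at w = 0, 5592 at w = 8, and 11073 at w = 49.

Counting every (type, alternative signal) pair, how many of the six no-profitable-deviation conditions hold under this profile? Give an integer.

3

Peach (own payoff 11073 − 212×49 = 685): to w=0 gives 3512 → profitable ✗; to w=8 gives 5592 − 212×8 = 3896 → profitable ✗.
Lemon (own payoff 3512): to w=8 gives 5592 − 463×8 = 1888 → no gain ✓; to w=49 gives 11073 − 463×49 = -11614 → no gain ✓.
Average (own payoff 5592 − 301×8 = 3184): to w=0 gives 3512 → profitable ✗; to w=49 gives 11073 − 301×49 = -3676 → no gain ✓.
3 of the 6 constraints hold; not an equilibrium.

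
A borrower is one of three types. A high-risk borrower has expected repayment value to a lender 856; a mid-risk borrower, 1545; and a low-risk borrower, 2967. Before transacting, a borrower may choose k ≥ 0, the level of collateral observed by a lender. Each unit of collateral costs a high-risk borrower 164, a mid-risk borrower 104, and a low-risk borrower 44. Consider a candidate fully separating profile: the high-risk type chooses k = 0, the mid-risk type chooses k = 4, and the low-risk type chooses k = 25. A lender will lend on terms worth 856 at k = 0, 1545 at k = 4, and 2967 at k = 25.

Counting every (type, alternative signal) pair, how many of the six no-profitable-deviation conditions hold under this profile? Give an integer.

Low-risk (own payoff 2967 − 44×25 = 1867): to k=0 gives 856 → no gain ✓; to k=4 gives 1545 − 44×4 = 1369 → no gain ✓.
High-risk (own payoff 856): to k=4 gives 1545 − 164×4 = 889 → profitable ✗; to k=25 gives 2967 − 164×25 = -1133 → no gain ✓.
Mid-risk (own payoff 1545 − 104×4 = 1129): to k=0 gives 856 → no gain ✓; to k=25 gives 2967 − 104×25 = 367 → no gain ✓.
5 of the 6 constraints hold; not an equilibrium.

5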